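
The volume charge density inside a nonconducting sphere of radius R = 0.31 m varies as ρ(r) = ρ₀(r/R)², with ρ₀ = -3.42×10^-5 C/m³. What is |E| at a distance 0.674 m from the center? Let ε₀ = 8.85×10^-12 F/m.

5.07×10^4 N/C

Symmetry ⇒ E = E(r) r̂. Gaussian sphere of radius r = 0.674 m (r > R, all charge enclosed).
Q_enc = 4π ∫₀^R ρ₀(r'/R)^2 r'² dr' = 4πρ₀R³/5 = -2.561×10^-6 C.
Applying ∮E·dA = Q_enc/ε₀ with Φ = E(4πr²):
E = |Q_enc|/(4πε₀r²) = (2.561e-6)/(4π·8.85×10^-12·(0.674)²) = 5.07×10^4 N/C.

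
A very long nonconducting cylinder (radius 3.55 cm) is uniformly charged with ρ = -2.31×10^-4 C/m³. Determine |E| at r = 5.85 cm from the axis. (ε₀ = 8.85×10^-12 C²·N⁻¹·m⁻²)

E ≈ 2.81e5 N/C

Choose a coaxial cylinder of radius r = 5.85 cm (arbitrary length L) as the Gaussian surface (r > 3.55 cm, full cross-section enclosed).
λ_enc = ρ·πR² = (-2.31×10^-4)π(0.0355)² = -9.146e-7 C/m.
By Gauss's law (flux through the curved wall only), E·2πrL = λ_enc L/ε₀.
E = |λ_enc|/(2πε₀r) = (9.146e-7)/(2π·8.85×10^-12·0.0585) = 2.81×10^5 N/C.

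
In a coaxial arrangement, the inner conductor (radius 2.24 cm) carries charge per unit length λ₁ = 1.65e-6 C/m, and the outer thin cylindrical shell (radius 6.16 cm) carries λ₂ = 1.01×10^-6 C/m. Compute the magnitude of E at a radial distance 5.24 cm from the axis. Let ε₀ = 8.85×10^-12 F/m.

E = 5.66×10^5 V/m

Coaxial Gaussian cylinder, radius r = 5.24 cm, length L (between the conductors, 2.24 cm < r < 6.16 cm).
Only the inner wire is enclosed; the outer shell contributes nothing inside itself. λ_enc = λ₁ = 1.65×10^-6 C/m.
By Gauss's law (flux through the curved wall only), E·2πrL = λ_enc L/ε₀.
E = |λ_enc|/(2πε₀r) = (1.65×10^-6)/(2π·8.85×10^-12·0.0524) = 5.66×10^5 N/C.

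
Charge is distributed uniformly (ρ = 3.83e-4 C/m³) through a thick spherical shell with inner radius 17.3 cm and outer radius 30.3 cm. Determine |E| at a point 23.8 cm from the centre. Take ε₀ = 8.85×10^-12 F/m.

|E| = 2.11×10^6 N/C

Use a concentric Gaussian sphere at r = 23.8 cm (within the shell material, 17.3 cm < r < 30.3 cm).
Enclosed charge is the volume from a to r: Q_enc = (4π/3)ρ(r³ − a³) = 1.332×10^-5 C.
Applying ∮E·dA = Q_enc/ε₀ with Φ = E(4πr²):
E = |Q_enc|/(4πε₀r²) = (1.332×10^-5)/(4π·8.85×10^-12·(0.238)²) = 2.11×10^6 N/C.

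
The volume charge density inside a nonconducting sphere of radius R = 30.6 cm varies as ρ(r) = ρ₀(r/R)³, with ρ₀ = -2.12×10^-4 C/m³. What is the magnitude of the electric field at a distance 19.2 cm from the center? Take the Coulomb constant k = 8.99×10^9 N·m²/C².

1.89×10^5 N/C

Symmetry ⇒ E = E(r) r̂. Gaussian sphere of radius r = 19.2 cm (r < R).
Q_enc = ∫₀^r ρ(r')·4πr'² dr' = (4πρ₀/R³) ∫₀^r r'^5 dr' = 4πρ₀ r^6/(6·R³) = -7.763×10^-7 C.
Applying ∮E·dA = Q_enc/ε₀ with Φ = E(4πr²):
E = k|Q_enc|/r² = (8.99×10^9)(7.763×10^-7)/(0.192)² = 1.89×10^5 N/C.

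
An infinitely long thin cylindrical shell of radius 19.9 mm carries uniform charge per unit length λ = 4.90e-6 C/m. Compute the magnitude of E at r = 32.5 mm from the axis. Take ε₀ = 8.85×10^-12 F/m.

|E| ≈ 2.71×10^6 N/C

Take a coaxial cylindrical Gaussian surface of radius r = 32.5 mm and length L (r > 19.9 mm).
The full line charge is enclosed: λ_enc = 4.90×10^-6 C/m.
Gauss's law: E·2πrL = λ_enc L/ε₀.
E = |λ_enc|/(2πε₀r) = (4.90×10^-6)/(2π·8.85×10^-12·0.0325) = 2.71×10^6 N/C.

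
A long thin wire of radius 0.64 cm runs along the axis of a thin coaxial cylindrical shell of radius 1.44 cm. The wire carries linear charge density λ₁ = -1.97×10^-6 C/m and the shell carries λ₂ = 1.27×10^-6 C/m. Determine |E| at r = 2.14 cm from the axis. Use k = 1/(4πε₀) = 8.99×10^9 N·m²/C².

|E| = 5.88×10^5 V/m

Take a coaxial cylindrical Gaussian surface of radius r = 2.14 cm and length L (r > 1.44 cm, enclosing both).
λ_enc = λ₁ + λ₂ = (-1.97×10^-6) + (1.27×10^-6) = -7.00e-7 C/m.
Since E is radial and uniform over the curved surface, Φ = E·2πrL = Q_enc/ε₀ = λ_enc L/ε₀.
E = 2k|λ_enc|/r = 2(8.99×10^9)(7.00×10^-7)/(0.0214) = 5.88×10^5 N/C.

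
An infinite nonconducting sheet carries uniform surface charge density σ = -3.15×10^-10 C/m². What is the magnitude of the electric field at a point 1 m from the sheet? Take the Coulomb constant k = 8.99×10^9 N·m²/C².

E ≈ 17.8 N/C

Choose a cylindrical pillbox piercing the sheet, end faces (area A) parallel to it.
Flux Φ = 2EA and Q_enc = σA, so 2EA = σA/ε₀ ⇒ E = |σ|/(2ε₀), independent of distance.
E = 2πk|σ| = 2π(8.99×10^9)(3.15×10^-10) = 17.8 N/C.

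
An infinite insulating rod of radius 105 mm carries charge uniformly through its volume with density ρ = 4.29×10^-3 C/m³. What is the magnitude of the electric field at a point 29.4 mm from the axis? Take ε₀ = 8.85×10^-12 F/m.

7.13×10^6 N/C

By cylindrical symmetry E is radial; use a coaxial Gaussian cylinder of radius 29.4 mm and length L (r < R).
Enclosed charge per unit length: λ_enc = ρ·πr² = (4.29×10^-3)π(0.0294)² = 1.165×10^-5 C/m.
By Gauss's law (flux through the curved wall only), E·2πrL = λ_enc L/ε₀.
E = |λ_enc|/(2πε₀r) = (1.165×10^-5)/(2π·8.85×10^-12·0.0294) = 7.13×10^6 N/C.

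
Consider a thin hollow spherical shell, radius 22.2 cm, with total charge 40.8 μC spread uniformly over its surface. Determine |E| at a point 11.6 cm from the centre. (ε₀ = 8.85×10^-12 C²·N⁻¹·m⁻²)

E = 0 (no enclosed charge)

Take a concentric spherical Gaussian surface of radius r = 11.6 cm (inside the shell, r < 22.2 cm).
All the charge is outside the Gaussian surface: Q_enc = 0, hence E = 0 everywhere inside the shell.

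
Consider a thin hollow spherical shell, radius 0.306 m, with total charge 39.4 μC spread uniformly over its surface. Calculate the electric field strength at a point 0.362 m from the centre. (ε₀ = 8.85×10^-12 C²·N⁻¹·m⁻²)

By spherical symmetry E is radial; choose a Gaussian sphere of radius r = 0.362 m (r > 0.306 m).
The entire shell is enclosed: Q_enc = 3.94×10^-5 C.
Applying ∮E·dA = Q_enc/ε₀ with Φ = E(4πr²):
E = |Q_enc|/(4πε₀r²) = (3.94e-5)/(4π·8.85×10^-12·(0.362)²) = 2.70e6 N/C.

|E| = 2.70×10^6 V/m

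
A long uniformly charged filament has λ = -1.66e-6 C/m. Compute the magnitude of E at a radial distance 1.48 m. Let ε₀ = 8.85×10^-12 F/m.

Coaxial Gaussian cylinder, radius r = 1.48 m, length L.
Q_enc = λL, so λ_enc = -1.66e-6 C/m.
Gauss's law: E·2πrL = λ_enc L/ε₀.
E = |λ_enc|/(2πε₀r) = (1.66×10^-6)/(2π·8.85×10^-12·1.48) = 2.02×10^4 N/C.

E = 2.02e4 V/m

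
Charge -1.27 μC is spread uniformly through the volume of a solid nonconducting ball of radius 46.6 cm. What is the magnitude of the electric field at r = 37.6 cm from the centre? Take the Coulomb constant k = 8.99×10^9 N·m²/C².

Symmetry ⇒ E = E(r) r̂. Gaussian sphere of radius r = 37.6 cm (r < R).
Only the charge within r is enclosed: Q_enc = Q·(r/R)³ = (-1.27 μC)·(37.6 cm/46.6 cm)³ = -6.671×10^-7 C.
Gauss's law: E·4πr² = Q_enc/ε₀.
E = k|Q_enc|/r² = (8.99×10^9)(6.671×10^-7)/(0.376)² = 4.24×10^4 N/C.

E ≈ 4.24×10^4 V/m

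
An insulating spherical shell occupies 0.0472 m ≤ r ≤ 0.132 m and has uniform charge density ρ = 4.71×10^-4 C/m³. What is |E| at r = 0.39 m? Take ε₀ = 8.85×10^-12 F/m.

|E| ≈ 2.56e5 N/C

Take a concentric spherical Gaussian surface of radius r = 0.39 m (r > 0.132 m, enclosing the whole shell).
Q_enc = ρ·(4π/3)(b³ − a³) = (4.71×10^-4)·(4π/3)·((0.132)³ − (0.0472)³) = 4.33×10^-6 C.
Since E is radial and uniform over the Gaussian sphere, Φ = E·4πr² = Q_enc/ε₀.
E = |Q_enc|/(4πε₀r²) = (4.33e-6)/(4π·8.85×10^-12·(0.39)²) = 2.56×10^5 N/C.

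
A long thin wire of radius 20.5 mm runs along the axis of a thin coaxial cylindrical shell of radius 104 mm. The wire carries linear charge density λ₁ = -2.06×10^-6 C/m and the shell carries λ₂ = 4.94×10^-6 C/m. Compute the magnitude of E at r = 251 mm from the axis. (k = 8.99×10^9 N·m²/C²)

Take a coaxial cylindrical Gaussian surface of radius r = 251 mm and length L (r > 104 mm, enclosing both).
λ_enc = λ₁ + λ₂ = (-2.06×10^-6) + (4.94e-6) = 2.88e-6 C/m.
Since E is radial and uniform over the curved surface, Φ = E·2πrL = Q_enc/ε₀ = λ_enc L/ε₀.
E = 2k|λ_enc|/r = 2(8.99×10^9)(2.88×10^-6)/(0.251) = 2.06×10^5 N/C.

|E| = 2.06×10^5 N/C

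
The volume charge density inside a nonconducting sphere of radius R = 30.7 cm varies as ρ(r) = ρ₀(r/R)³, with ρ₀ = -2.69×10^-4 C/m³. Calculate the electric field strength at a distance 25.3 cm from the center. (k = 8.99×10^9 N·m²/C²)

Take a concentric spherical Gaussian surface of radius r = 25.3 cm (r < R).
Integrate the density: Q_enc = 4π ∫₀^r ρ₀(r'/R)^3 r'² dr' = 4πρ₀ r^6/(6·R³) = -5.106×10^-6 C.
Gauss's law: E·4πr² = Q_enc/ε₀.
E = k|Q_enc|/r² = (8.99×10^9)(5.106×10^-6)/(0.253)² = 7.17×10^5 N/C.

7.17e5 N/C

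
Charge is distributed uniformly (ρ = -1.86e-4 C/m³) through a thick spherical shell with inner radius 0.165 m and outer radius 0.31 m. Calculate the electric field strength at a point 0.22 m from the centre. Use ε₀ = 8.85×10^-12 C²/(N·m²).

By spherical symmetry E is radial; choose a Gaussian sphere of radius r = 0.22 m (within the shell material, 0.165 m < r < 0.31 m).
Enclosed charge is the volume from a to r: Q_enc = (4π/3)ρ(r³ − a³) = -4.796e-6 C.
Since E is radial and uniform over the Gaussian sphere, Φ = E·4πr² = Q_enc/ε₀.
E = |Q_enc|/(4πε₀r²) = (4.796×10^-6)/(4π·8.85×10^-12·(0.22)²) = 8.91×10^5 N/C.

8.91e5 N/C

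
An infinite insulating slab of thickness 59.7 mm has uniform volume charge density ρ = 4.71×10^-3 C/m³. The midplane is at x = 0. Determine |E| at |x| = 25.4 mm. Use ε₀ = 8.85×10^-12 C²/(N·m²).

E ≈ 1.35e7 N/C

By symmetry E is perpendicular to the slab. A Gaussian pillbox from −25.4 mm to +25.4 mm (face area A) lies entirely within the slab.
Q_enc = ρ·(2x)·A and flux = 2EA, so 2EA = 2ρxA/ε₀ ⇒ E = |ρ|x/ε₀.
E = (4.71×10^-3)(0.0254)/(8.85×10^-12) = 1.35×10^7 N/C.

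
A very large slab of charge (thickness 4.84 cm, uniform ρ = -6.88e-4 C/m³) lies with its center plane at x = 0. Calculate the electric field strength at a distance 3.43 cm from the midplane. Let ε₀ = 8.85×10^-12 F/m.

The point |x| = 3.43 cm lies outside the slab (half-thickness 0.0242 m). A symmetric pillbox spanning the full slab encloses Q_enc = ρ·d·A.
Flux = 2EA ⇒ E = |ρ|d/(2ε₀), independent of distance outside.
E = (6.88×10^-4)(0.0484)/(2·8.85×10^-12) = 1.88×10^6 N/C.

|E| ≈ 1.88×10^6 N/C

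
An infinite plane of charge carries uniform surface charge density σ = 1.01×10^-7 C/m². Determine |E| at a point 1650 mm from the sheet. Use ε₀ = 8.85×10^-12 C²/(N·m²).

The symmetry is planar: E is normal to the sheet and the same magnitude on both sides. Take a pillbox straddling the sheet with end-cap area A.
Flux Φ = 2EA and Q_enc = σA, so 2EA = σA/ε₀ ⇒ E = |σ|/(2ε₀), independent of distance.
E = |σ|/(2ε₀) = (1.01e-7)/(2·8.85×10^-12) = 5.71e3 N/C.

|E| ≈ 5.71×10^3 N/C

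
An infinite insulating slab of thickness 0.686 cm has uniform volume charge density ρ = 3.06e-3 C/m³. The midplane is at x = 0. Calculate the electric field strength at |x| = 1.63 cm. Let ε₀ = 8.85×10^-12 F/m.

The point |x| = 1.63 cm lies outside the slab (half-thickness 0.00343 m). A symmetric pillbox spanning the full slab encloses Q_enc = ρ·d·A.
Flux = 2EA ⇒ E = |ρ|d/(2ε₀), independent of distance outside.
E = (3.06e-3)(0.00686)/(2·8.85×10^-12) = 1.19e6 N/C.

E = 1.19×10^6 N/C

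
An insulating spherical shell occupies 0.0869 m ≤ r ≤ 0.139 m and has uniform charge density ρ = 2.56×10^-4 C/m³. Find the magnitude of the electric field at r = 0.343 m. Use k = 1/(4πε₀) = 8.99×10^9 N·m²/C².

Take a concentric spherical Gaussian surface of radius r = 0.343 m (r > 0.139 m, enclosing the whole shell).
Q_enc = ρ·(4π/3)(b³ − a³) = (2.56×10^-4)·(4π/3)·((0.139)³ − (0.0869)³) = 2.176e-6 C.
Applying ∮E·dA = Q_enc/ε₀ with Φ = E(4πr²):
E = k|Q_enc|/r² = (8.99×10^9)(2.176×10^-6)/(0.343)² = 1.66×10^5 N/C.

E = 1.66×10^5 N/C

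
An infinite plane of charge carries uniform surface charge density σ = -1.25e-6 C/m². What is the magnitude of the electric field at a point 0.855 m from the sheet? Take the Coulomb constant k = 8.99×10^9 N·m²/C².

The symmetry is planar: E is normal to the sheet and the same magnitude on both sides. Take a pillbox straddling the sheet with end-cap area A.
Flux Φ = 2EA and Q_enc = σA, so 2EA = σA/ε₀ ⇒ E = |σ|/(2ε₀), independent of distance.
E = 2πk|σ| = 2π(8.99×10^9)(1.25×10^-6) = 7.06×10^4 N/C.

E ≈ 7.06e4 N/C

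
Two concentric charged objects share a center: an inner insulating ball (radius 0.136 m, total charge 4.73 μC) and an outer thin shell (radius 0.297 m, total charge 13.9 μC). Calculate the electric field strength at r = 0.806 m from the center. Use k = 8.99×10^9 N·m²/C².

E ≈ 2.58×10^5 N/C

Take a concentric spherical Gaussian surface of radius r = 0.806 m (r > 0.297 m, enclosing both).
Q_enc = (4.73 μC) + (13.9 μC) = 1.863×10^-5 C.
By Gauss's law, ∮E·dA = E·4πr² = Q_enc/ε₀.
E = k|Q_enc|/r² = (8.99×10^9)(1.863×10^-5)/(0.806)² = 2.58×10^5 N/C.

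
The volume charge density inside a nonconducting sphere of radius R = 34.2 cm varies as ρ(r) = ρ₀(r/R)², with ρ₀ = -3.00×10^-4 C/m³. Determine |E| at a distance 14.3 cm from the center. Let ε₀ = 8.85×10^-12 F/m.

|E| ≈ 1.69×10^5 V/m

Take a concentric spherical Gaussian surface of radius r = 14.3 cm (r < R).
Integrate the density: Q_enc = 4π ∫₀^r ρ₀(r'/R)^2 r'² dr' = 4πρ₀ r^5/(5·R²) = -3.855e-7 C.
Since E is radial and uniform over the Gaussian sphere, Φ = E·4πr² = Q_enc/ε₀.
E = |Q_enc|/(4πε₀r²) = (3.855×10^-7)/(4π·8.85×10^-12·(0.143)²) = 1.69×10^5 N/C.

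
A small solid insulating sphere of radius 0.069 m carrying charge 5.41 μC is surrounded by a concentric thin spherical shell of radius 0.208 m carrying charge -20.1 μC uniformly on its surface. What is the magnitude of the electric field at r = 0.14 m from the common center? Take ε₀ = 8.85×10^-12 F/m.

By spherical symmetry E is radial; choose a Gaussian sphere of radius r = 0.14 m (between the bodies, 0.069 m < r < 0.208 m).
Only the inner charge is enclosed; the outer shell contributes nothing inside itself. Q_enc = 5.41 μC = 5.41e-6 C.
Gauss's law: E·4πr² = Q_enc/ε₀.
E = |Q_enc|/(4πε₀r²) = (5.41e-6)/(4π·8.85×10^-12·(0.14)²) = 2.48×10^6 N/C.

|E| = 2.48×10^6 N/C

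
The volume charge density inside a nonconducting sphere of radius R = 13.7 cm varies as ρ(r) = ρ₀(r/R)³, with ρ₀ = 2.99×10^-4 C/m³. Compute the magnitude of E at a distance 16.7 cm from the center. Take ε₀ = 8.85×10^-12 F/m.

E = 5.19e5 V/m

By spherical symmetry E is radial; choose a Gaussian sphere of radius r = 16.7 cm (r > R, all charge enclosed).
Q_enc = 4π ∫₀^R ρ₀(r'/R)^3 r'² dr' = 4πρ₀R³/6 = 1.61×10^-6 C.
Gauss's law: E·4πr² = Q_enc/ε₀.
E = |Q_enc|/(4πε₀r²) = (1.61e-6)/(4π·8.85×10^-12·(0.167)²) = 5.19×10^5 N/C.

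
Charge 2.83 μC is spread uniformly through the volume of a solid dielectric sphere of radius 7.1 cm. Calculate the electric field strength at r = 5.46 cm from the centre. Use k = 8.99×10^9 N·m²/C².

By spherical symmetry E is radial; choose a Gaussian sphere of radius r = 5.46 cm (r < R).
Only the charge within r is enclosed: Q_enc = Q·(r/R)³ = (2.83 μC)·(5.46 cm/7.1 cm)³ = 1.287×10^-6 C.
Applying ∮E·dA = Q_enc/ε₀ with Φ = E(4πr²):
E = k|Q_enc|/r² = (8.99×10^9)(1.287×10^-6)/(0.0546)² = 3.88×10^6 N/C.

|E| = 3.88×10^6 V/m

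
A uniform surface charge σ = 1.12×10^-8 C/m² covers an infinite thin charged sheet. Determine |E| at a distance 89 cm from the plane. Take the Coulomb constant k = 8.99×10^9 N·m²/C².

The symmetry is planar: E is normal to the sheet and the same magnitude on both sides. Take a pillbox straddling the sheet with end-cap area A.
Flux Φ = 2EA and Q_enc = σA, so 2EA = σA/ε₀ ⇒ E = |σ|/(2ε₀), independent of distance.
E = 2πk|σ| = 2π(8.99×10^9)(1.12e-8) = 633 N/C.

633 V/m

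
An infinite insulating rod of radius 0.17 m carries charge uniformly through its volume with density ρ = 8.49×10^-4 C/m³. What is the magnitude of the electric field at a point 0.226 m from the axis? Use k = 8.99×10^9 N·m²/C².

|E| ≈ 6.13×10^6 V/m

Choose a coaxial cylinder of radius r = 0.226 m (arbitrary length L) as the Gaussian surface (r > 0.17 m, full cross-section enclosed).
λ_enc = ρ·πR² = (8.49×10^-4)π(0.17)² = 7.708×10^-5 C/m.
Since E is radial and uniform over the curved surface, Φ = E·2πrL = Q_enc/ε₀ = λ_enc L/ε₀.
E = 2k|λ_enc|/r = 2(8.99×10^9)(7.708e-5)/(0.226) = 6.13×10^6 N/C.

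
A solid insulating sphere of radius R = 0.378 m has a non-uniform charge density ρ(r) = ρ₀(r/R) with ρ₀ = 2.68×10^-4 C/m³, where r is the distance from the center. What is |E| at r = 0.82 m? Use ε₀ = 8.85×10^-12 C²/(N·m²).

Use a concentric Gaussian sphere at r = 0.82 m (r > R, all charge enclosed).
Q_enc = 4π ∫₀^R ρ₀(r'/R)^1 r'² dr' = 4πρ₀R³/4 = 4.547×10^-5 C.
Gauss's law: E·4πr² = Q_enc/ε₀.
E = |Q_enc|/(4πε₀r²) = (4.547×10^-5)/(4π·8.85×10^-12·(0.82)²) = 6.08×10^5 N/C.

E ≈ 6.08×10^5 V/m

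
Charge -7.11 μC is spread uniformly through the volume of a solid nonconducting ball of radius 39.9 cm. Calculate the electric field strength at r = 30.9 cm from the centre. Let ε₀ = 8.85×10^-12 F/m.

E = 3.11×10^5 N/C

Take a concentric spherical Gaussian surface of radius r = 30.9 cm (r < R).
For a uniform sphere the enclosed fraction is (r/R)³, so Q_enc = (-7.11 μC)(0.309/0.399)³ = -3.302×10^-6 C.
Applying ∮E·dA = Q_enc/ε₀ with Φ = E(4πr²):
E = |Q_enc|/(4πε₀r²) = (3.302×10^-6)/(4π·8.85×10^-12·(0.309)²) = 3.11×10^5 N/C.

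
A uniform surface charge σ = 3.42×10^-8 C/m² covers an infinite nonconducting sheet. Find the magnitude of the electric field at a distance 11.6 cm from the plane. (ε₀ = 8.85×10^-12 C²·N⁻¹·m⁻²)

Choose a cylindrical pillbox piercing the sheet, end faces (area A) parallel to it.
Flux Φ = 2EA and Q_enc = σA, so 2EA = σA/ε₀ ⇒ E = |σ|/(2ε₀), independent of distance.
E = |σ|/(2ε₀) = (3.42×10^-8)/(2·8.85×10^-12) = 1.93e3 N/C.

E = 1.93e3 N/C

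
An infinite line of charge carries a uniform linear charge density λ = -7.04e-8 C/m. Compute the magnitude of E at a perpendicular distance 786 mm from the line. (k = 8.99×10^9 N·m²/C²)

|E| ≈ 1.61e3 N/C

Take a coaxial cylindrical Gaussian surface of radius r = 786 mm and length L.
Q_enc = λL, so λ_enc = -7.04×10^-8 C/m.
Applying ∮E·dA = Q_enc/ε₀ with the end caps contributing no flux:
E = 2k|λ_enc|/r = 2(8.99×10^9)(7.04×10^-8)/(0.786) = 1.61×10^3 N/C.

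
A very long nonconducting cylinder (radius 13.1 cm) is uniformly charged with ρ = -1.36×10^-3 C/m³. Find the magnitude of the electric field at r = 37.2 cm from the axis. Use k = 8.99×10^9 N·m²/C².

E = 3.54×10^6 V/m

Take a coaxial cylindrical Gaussian surface of radius r = 37.2 cm and length L (r > 13.1 cm, full cross-section enclosed).
λ_enc = ρ·πR² = (-1.36e-3)π(0.131)² = -7.332e-5 C/m.
Applying ∮E·dA = Q_enc/ε₀ with the end caps contributing no flux:
E = 2k|λ_enc|/r = 2(8.99×10^9)(7.332×10^-5)/(0.372) = 3.54×10^6 N/C.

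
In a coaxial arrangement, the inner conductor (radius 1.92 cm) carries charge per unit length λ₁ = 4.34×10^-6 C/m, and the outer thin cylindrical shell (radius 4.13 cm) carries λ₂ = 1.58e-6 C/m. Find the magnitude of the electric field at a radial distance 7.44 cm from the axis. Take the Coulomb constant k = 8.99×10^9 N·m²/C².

Take a coaxial cylindrical Gaussian surface of radius r = 7.44 cm and length L (r > 4.13 cm, enclosing both).
λ_enc = λ₁ + λ₂ = (4.34×10^-6) + (1.58×10^-6) = 5.92×10^-6 C/m.
Since E is radial and uniform over the curved surface, Φ = E·2πrL = Q_enc/ε₀ = λ_enc L/ε₀.
E = 2k|λ_enc|/r = 2(8.99×10^9)(5.92×10^-6)/(0.0744) = 1.43×10^6 N/C.

E ≈ 1.43e6 N/C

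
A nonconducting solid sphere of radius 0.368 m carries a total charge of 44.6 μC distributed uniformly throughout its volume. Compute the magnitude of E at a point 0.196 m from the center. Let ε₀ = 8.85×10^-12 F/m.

Take a concentric spherical Gaussian surface of radius r = 0.196 m (r < R).
Only the charge within r is enclosed: Q_enc = Q·(r/R)³ = (44.6 μC)·(0.196 m/0.368 m)³ = 6.738×10^-6 C.
Gauss's law: E·4πr² = Q_enc/ε₀.
E = |Q_enc|/(4πε₀r²) = (6.738e-6)/(4π·8.85×10^-12·(0.196)²) = 1.58×10^6 N/C.

E = 1.58×10^6 N/C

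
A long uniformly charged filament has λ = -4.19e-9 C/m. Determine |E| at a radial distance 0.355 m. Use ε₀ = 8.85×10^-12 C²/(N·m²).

E = 212 V/m

By cylindrical symmetry E is radial; use a coaxial Gaussian cylinder of radius 0.355 m and length L.
Q_enc = λL, so λ_enc = -4.19×10^-9 C/m.
Gauss's law: E·2πrL = λ_enc L/ε₀.
E = |λ_enc|/(2πε₀r) = (4.19×10^-9)/(2π·8.85×10^-12·0.355) = 212 N/C.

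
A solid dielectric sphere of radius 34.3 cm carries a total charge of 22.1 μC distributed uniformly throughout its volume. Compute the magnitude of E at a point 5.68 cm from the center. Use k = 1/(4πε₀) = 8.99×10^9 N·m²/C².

Take a concentric spherical Gaussian surface of radius r = 5.68 cm (r < R).
Only the charge within r is enclosed: Q_enc = Q·(r/R)³ = (22.1 μC)·(5.68 cm/34.3 cm)³ = 1.004e-7 C.
By Gauss's law, ∮E·dA = E·4πr² = Q_enc/ε₀.
E = k|Q_enc|/r² = (8.99×10^9)(1.004e-7)/(0.0568)² = 2.80e5 N/C.

E = 2.80×10^5 N/C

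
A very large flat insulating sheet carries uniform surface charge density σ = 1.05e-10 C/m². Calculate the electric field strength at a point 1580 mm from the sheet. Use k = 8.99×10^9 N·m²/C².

|E| ≈ 5.93 V/m

Choose a cylindrical pillbox piercing the sheet, end faces (area A) parallel to it.
Flux Φ = 2EA and Q_enc = σA, so 2EA = σA/ε₀ ⇒ E = |σ|/(2ε₀), independent of distance.
E = 2πk|σ| = 2π(8.99×10^9)(1.05×10^-10) = 5.93 N/C.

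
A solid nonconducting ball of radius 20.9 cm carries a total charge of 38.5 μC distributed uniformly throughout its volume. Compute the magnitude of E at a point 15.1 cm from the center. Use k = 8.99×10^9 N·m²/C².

E = 5.72×10^6 N/C

Take a concentric spherical Gaussian surface of radius r = 15.1 cm (r < R).
For a uniform sphere the enclosed fraction is (r/R)³, so Q_enc = (38.5 μC)(0.151/0.209)³ = 1.452×10^-5 C.
Applying ∮E·dA = Q_enc/ε₀ with Φ = E(4πr²):
E = k|Q_enc|/r² = (8.99×10^9)(1.452×10^-5)/(0.151)² = 5.72e6 N/C.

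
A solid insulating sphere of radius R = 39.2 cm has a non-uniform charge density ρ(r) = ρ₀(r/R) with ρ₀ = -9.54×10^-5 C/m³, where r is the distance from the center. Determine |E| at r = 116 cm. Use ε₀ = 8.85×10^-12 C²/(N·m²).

Use a concentric Gaussian sphere at r = 116 cm (r > R, all charge enclosed).
Q_enc = 4π ∫₀^R ρ₀(r'/R)^1 r'² dr' = 4πρ₀R³/4 = -1.805e-5 C.
Applying ∮E·dA = Q_enc/ε₀ with Φ = E(4πr²):
E = |Q_enc|/(4πε₀r²) = (1.805e-5)/(4π·8.85×10^-12·(1.16)²) = 1.21×10^5 N/C.

1.21×10^5 N/C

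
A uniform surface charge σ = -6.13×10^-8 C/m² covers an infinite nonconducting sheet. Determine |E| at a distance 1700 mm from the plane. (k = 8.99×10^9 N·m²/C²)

Choose a cylindrical pillbox piercing the sheet, end faces (area A) parallel to it.
Only the two end caps contribute flux: Φ = 2EA. With Q_enc = σA, Gauss's law gives E = |σ|/(2ε₀).
E = 2πk|σ| = 2π(8.99×10^9)(6.13e-8) = 3.46e3 N/C.

|E| = 3.46×10^3 N/C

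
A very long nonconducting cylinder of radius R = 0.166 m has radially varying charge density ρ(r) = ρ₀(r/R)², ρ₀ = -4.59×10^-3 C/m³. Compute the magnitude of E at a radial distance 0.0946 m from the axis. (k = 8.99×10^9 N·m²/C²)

By cylindrical symmetry E is radial; use a coaxial Gaussian cylinder of radius 0.0946 m and length L (r < R).
λ_enc = ∫₀^r ρ(r')·2πr' dr' = (2πρ₀/R²)·r^4/4 = -2.095×10^-5 C/m.
Gauss's law: E·2πrL = λ_enc L/ε₀.
E = 2k|λ_enc|/r = 2(8.99×10^9)(2.095e-5)/(0.0946) = 3.98×10^6 N/C.

|E| = 3.98e6 N/C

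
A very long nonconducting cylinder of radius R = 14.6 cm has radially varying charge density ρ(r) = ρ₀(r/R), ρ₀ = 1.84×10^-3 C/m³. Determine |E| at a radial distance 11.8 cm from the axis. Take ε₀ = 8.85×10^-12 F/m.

Take a coaxial cylindrical Gaussian surface of radius r = 11.8 cm and length L (r < R).
Integrating ρ over the cross-section to radius r: λ_enc = (2πρ₀/R) ∫₀^r r'^2 dr' = 2πρ₀ r^3/(3·R) = 4.337e-5 C/m.
By Gauss's law (flux through the curved wall only), E·2πrL = λ_enc L/ε₀.
E = |λ_enc|/(2πε₀r) = (4.337×10^-5)/(2π·8.85×10^-12·0.118) = 6.61×10^6 N/C.

|E| ≈ 6.61×10^6 V/m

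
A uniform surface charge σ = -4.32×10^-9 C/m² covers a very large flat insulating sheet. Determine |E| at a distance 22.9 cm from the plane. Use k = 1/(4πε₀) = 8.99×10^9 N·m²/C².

|E| = 244 V/m

By planar symmetry E is perpendicular to the sheet and uniform; use a Gaussian pillbox with flat faces of area A on each side of the sheet.
Only the two end caps contribute flux: Φ = 2EA. With Q_enc = σA, Gauss's law gives E = |σ|/(2ε₀).
E = 2πk|σ| = 2π(8.99×10^9)(4.32×10^-9) = 244 N/C.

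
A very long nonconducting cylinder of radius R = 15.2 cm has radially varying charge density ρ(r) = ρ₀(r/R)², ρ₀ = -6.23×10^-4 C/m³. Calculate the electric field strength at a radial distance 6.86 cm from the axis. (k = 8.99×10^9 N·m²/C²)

Choose a coaxial cylinder of radius r = 6.86 cm (arbitrary length L) as the Gaussian surface (r < R).
λ_enc = ∫₀^r ρ(r')·2πr' dr' = (2πρ₀/R²)·r^4/4 = -9.38e-7 C/m.
Gauss's law: E·2πrL = λ_enc L/ε₀.
E = 2k|λ_enc|/r = 2(8.99×10^9)(9.38×10^-7)/(0.0686) = 2.46×10^5 N/C.

E = 2.46×10^5 N/C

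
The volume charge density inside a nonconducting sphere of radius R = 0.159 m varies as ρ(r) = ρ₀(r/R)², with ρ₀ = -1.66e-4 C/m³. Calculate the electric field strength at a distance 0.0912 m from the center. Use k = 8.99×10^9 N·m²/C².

1.13e5 N/C

Use a concentric Gaussian sphere at r = 0.0912 m (r < R).
Q_enc = ∫₀^r ρ(r')·4πr'² dr' = (4πρ₀/R²) ∫₀^r r'^4 dr' = 4πρ₀ r^5/(5·R²) = -1.041e-7 C.
Gauss's law: E·4πr² = Q_enc/ε₀.
E = k|Q_enc|/r² = (8.99×10^9)(1.041×10^-7)/(0.0912)² = 1.13×10^5 N/C.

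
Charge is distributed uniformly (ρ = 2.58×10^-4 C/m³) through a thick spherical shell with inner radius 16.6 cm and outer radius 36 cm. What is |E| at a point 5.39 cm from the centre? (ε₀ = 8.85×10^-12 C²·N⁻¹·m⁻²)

Take a concentric spherical Gaussian surface of radius r = 5.39 cm (r < 16.6 cm, inside the empty cavity).
No charge is enclosed, so by Gauss's law E·4πr² = 0 ⇒ E = 0.

|E| = 0 N/C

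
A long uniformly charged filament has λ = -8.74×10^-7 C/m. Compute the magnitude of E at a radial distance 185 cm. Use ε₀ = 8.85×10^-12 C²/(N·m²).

E = 8.50×10^3 N/C

Take a coaxial cylindrical Gaussian surface of radius r = 185 cm and length L.
Q_enc = λL, so λ_enc = -8.74×10^-7 C/m.
Since E is radial and uniform over the curved surface, Φ = E·2πrL = Q_enc/ε₀ = λ_enc L/ε₀.
E = |λ_enc|/(2πε₀r) = (8.74e-7)/(2π·8.85×10^-12·1.85) = 8.50×10^3 N/C.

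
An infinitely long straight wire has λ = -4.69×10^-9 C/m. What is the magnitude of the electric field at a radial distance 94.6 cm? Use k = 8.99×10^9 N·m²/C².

Coaxial Gaussian cylinder, radius r = 94.6 cm, length L.
Q_enc = λL, so λ_enc = -4.69e-9 C/m.
Applying ∮E·dA = Q_enc/ε₀ with the end caps contributing no flux:
E = 2k|λ_enc|/r = 2(8.99×10^9)(4.69×10^-9)/(0.946) = 89.1 N/C.

|E| ≈ 89.1 V/m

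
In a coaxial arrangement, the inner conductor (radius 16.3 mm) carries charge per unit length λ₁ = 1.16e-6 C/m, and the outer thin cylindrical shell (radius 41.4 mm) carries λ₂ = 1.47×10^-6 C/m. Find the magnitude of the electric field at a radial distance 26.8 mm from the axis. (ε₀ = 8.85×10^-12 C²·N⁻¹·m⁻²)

Choose a coaxial cylinder of radius r = 26.8 mm (arbitrary length L) as the Gaussian surface (between the conductors, 16.3 mm < r < 41.4 mm).
The shell at 41.4 mm lies outside the Gaussian surface, so λ_enc = λ₁ = 1.16×10^-6 C/m.
Applying ∮E·dA = Q_enc/ε₀ with the end caps contributing no flux:
E = |λ_enc|/(2πε₀r) = (1.16×10^-6)/(2π·8.85×10^-12·0.0268) = 7.78×10^5 N/C.

E = 7.78×10^5 N/C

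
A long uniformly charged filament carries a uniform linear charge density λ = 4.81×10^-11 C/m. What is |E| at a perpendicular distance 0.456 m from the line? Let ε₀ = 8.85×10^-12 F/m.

|E| = 1.9 N/C

Take a coaxial cylindrical Gaussian surface of radius r = 0.456 m and length L.
Q_enc = λL, so λ_enc = 4.81e-11 C/m.
Applying ∮E·dA = Q_enc/ε₀ with the end caps contributing no flux:
E = |λ_enc|/(2πε₀r) = (4.81×10^-11)/(2π·8.85×10^-12·0.456) = 1.9 N/C.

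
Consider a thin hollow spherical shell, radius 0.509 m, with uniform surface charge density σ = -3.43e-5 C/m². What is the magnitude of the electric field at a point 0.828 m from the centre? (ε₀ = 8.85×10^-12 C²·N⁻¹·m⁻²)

Take a concentric spherical Gaussian surface of radius r = 0.828 m (r > 0.509 m).
The entire shell is enclosed: Q_enc = σ·4πR² = (-3.43×10^-5)·4π·(0.509)² = -1.117e-4 C.
By Gauss's law, ∮E·dA = E·4πr² = Q_enc/ε₀.
E = |Q_enc|/(4πε₀r²) = (1.117e-4)/(4π·8.85×10^-12·(0.828)²) = 1.46e6 N/C.

|E| = 1.46e6 V/m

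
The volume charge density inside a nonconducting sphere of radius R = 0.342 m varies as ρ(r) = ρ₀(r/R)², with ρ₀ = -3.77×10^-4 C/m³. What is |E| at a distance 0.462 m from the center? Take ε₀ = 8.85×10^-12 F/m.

E ≈ 1.60e6 N/C

Take a concentric spherical Gaussian surface of radius r = 0.462 m (r > R, all charge enclosed).
Q_enc = 4π ∫₀^R ρ₀(r'/R)^2 r'² dr' = 4πρ₀R³/5 = -3.79e-5 C.
Gauss's law: E·4πr² = Q_enc/ε₀.
E = |Q_enc|/(4πε₀r²) = (3.79e-5)/(4π·8.85×10^-12·(0.462)²) = 1.60×10^6 N/C.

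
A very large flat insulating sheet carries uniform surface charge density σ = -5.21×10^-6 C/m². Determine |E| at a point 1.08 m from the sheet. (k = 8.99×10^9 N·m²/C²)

By planar symmetry E is perpendicular to the sheet and uniform; use a Gaussian pillbox with flat faces of area A on each side of the sheet.
Flux Φ = 2EA and Q_enc = σA, so 2EA = σA/ε₀ ⇒ E = |σ|/(2ε₀), independent of distance.
E = 2πk|σ| = 2π(8.99×10^9)(5.21×10^-6) = 2.94e5 N/C.

E ≈ 2.94e5 N/C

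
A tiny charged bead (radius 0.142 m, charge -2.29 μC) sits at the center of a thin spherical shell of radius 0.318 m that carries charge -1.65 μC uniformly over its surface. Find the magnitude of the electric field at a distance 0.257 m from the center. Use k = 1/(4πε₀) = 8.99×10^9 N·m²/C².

E ≈ 3.12×10^5 N/C

Symmetry ⇒ E = E(r) r̂. Gaussian sphere of radius r = 0.257 m (between the bodies, 0.142 m < r < 0.318 m).
Only the inner charge is enclosed; the outer shell contributes nothing inside itself. Q_enc = -2.29 μC = -2.29×10^-6 C.
Applying ∮E·dA = Q_enc/ε₀ with Φ = E(4πr²):
E = k|Q_enc|/r² = (8.99×10^9)(2.29e-6)/(0.257)² = 3.12×10^5 N/C.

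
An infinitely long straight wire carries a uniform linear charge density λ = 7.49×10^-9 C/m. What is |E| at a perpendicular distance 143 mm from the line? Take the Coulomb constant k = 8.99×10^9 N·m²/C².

|E| = 942 N/C

Take a coaxial cylindrical Gaussian surface of radius r = 143 mm and length L.
Q_enc = λL, so λ_enc = 7.49×10^-9 C/m.
By Gauss's law (flux through the curved wall only), E·2πrL = λ_enc L/ε₀.
E = 2k|λ_enc|/r = 2(8.99×10^9)(7.49×10^-9)/(0.143) = 942 N/C.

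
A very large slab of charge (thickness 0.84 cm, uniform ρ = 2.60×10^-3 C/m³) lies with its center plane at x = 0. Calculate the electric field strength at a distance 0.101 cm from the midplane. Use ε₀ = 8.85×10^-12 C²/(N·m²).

2.97×10^5 V/m

By symmetry E is perpendicular to the slab. A Gaussian pillbox from −0.101 cm to +0.101 cm (face area A) lies entirely within the slab.
Q_enc = ρ·(2x)·A and flux = 2EA, so 2EA = 2ρxA/ε₀ ⇒ E = |ρ|x/ε₀.
E = (2.60×10^-3)(0.00101)/(8.85×10^-12) = 2.97×10^5 N/C.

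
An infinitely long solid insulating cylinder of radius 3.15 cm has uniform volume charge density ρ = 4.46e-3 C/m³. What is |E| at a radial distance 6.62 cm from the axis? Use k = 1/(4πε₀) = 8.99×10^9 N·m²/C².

E ≈ 3.78×10^6 V/m

Take a coaxial cylindrical Gaussian surface of radius r = 6.62 cm and length L (r > 3.15 cm, full cross-section enclosed).
λ_enc = ρ·πR² = (4.46e-3)π(0.0315)² = 1.39×10^-5 C/m.
By Gauss's law (flux through the curved wall only), E·2πrL = λ_enc L/ε₀.
E = 2k|λ_enc|/r = 2(8.99×10^9)(1.39×10^-5)/(0.0662) = 3.78e6 N/C.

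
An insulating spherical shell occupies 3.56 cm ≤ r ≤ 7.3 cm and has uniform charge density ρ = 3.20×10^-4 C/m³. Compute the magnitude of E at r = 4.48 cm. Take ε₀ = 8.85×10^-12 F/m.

|E| ≈ 2.69e5 N/C

Symmetry ⇒ E = E(r) r̂. Gaussian sphere of radius r = 4.48 cm (within the shell material, 3.56 cm < r < 7.3 cm).
Enclosed charge is the volume from a to r: Q_enc = (4π/3)ρ(r³ − a³) = 6.005×10^-8 C.
Since E is radial and uniform over the Gaussian sphere, Φ = E·4πr² = Q_enc/ε₀.
E = |Q_enc|/(4πε₀r²) = (6.005e-8)/(4π·8.85×10^-12·(0.0448)²) = 2.69×10^5 N/C.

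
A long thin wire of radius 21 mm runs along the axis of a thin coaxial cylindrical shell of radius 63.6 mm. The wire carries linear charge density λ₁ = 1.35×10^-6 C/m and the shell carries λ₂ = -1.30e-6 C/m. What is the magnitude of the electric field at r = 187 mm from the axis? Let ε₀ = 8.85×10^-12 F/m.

4.81×10^3 V/m

Choose a coaxial cylinder of radius r = 187 mm (arbitrary length L) as the Gaussian surface (r > 63.6 mm, enclosing both).
λ_enc = λ₁ + λ₂ = (1.35×10^-6) + (-1.30×10^-6) = 5.00×10^-8 C/m.
Since E is radial and uniform over the curved surface, Φ = E·2πrL = Q_enc/ε₀ = λ_enc L/ε₀.
E = |λ_enc|/(2πε₀r) = (5.00e-8)/(2π·8.85×10^-12·0.187) = 4.81×10^3 N/C.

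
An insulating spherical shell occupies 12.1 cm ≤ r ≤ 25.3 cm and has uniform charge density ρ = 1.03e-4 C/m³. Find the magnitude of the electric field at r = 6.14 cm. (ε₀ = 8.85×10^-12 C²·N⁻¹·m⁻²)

E = 0

By spherical symmetry E is radial; choose a Gaussian sphere of radius r = 6.14 cm (r < 12.1 cm, inside the empty cavity).
Q_enc = 0 (all charge lies at larger r); Gauss's law gives E = 0.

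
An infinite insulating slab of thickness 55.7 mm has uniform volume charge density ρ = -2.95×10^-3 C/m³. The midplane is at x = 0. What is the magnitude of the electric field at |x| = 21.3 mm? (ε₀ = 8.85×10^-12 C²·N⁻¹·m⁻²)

By symmetry E is perpendicular to the slab. A Gaussian pillbox from −21.3 mm to +21.3 mm (face area A) lies entirely within the slab.
Q_enc = ρ·(2x)·A and flux = 2EA, so 2EA = 2ρxA/ε₀ ⇒ E = |ρ|x/ε₀.
E = (2.95e-3)(0.0213)/(8.85×10^-12) = 7.10×10^6 N/C.

E ≈ 7.10e6 N/C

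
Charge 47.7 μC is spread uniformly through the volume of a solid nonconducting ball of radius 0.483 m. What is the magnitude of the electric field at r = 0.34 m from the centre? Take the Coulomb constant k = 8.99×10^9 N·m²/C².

E ≈ 1.29×10^6 V/m

By spherical symmetry E is radial; choose a Gaussian sphere of radius r = 0.34 m (r < R).
Only the charge within r is enclosed: Q_enc = Q·(r/R)³ = (47.7 μC)·(0.34 m/0.483 m)³ = 1.664×10^-5 C.
Gauss's law: E·4πr² = Q_enc/ε₀.
E = k|Q_enc|/r² = (8.99×10^9)(1.664e-5)/(0.34)² = 1.29e6 N/C.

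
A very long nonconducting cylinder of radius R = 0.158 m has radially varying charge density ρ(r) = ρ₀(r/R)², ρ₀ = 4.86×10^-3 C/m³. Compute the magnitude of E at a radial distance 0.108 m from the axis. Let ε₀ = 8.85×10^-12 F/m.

Choose a coaxial cylinder of radius r = 0.108 m (arbitrary length L) as the Gaussian surface (r < R).
Integrating ρ over the cross-section to radius r: λ_enc = (2πρ₀/R²) ∫₀^r r'^3 dr' = 2πρ₀ r^4/(4·R²) = 4.16e-5 C/m.
Since E is radial and uniform over the curved surface, Φ = E·2πrL = Q_enc/ε₀ = λ_enc L/ε₀.
E = |λ_enc|/(2πε₀r) = (4.16×10^-5)/(2π·8.85×10^-12·0.108) = 6.93×10^6 N/C.

|E| ≈ 6.93×10^6 N/C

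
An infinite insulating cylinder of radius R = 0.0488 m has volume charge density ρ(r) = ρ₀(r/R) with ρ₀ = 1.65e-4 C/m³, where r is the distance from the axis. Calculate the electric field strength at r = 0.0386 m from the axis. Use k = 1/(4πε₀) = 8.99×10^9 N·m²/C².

Take a coaxial cylindrical Gaussian surface of radius r = 0.0386 m and length L (r < R).
λ_enc = ∫₀^r ρ(r')·2πr' dr' = (2πρ₀/R)·r^3/3 = 4.073×10^-7 C/m.
Gauss's law: E·2πrL = λ_enc L/ε₀.
E = 2k|λ_enc|/r = 2(8.99×10^9)(4.073×10^-7)/(0.0386) = 1.90×10^5 N/C.

E ≈ 1.90e5 V/m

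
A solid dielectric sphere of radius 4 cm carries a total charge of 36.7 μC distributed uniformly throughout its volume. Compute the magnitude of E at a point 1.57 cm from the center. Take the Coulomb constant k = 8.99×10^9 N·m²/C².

Symmetry ⇒ E = E(r) r̂. Gaussian sphere of radius r = 1.57 cm (r < R).
For a uniform sphere the enclosed fraction is (r/R)³, so Q_enc = (36.7 μC)(0.0157/0.04)³ = 2.219e-6 C.
By Gauss's law, ∮E·dA = E·4πr² = Q_enc/ε₀.
E = k|Q_enc|/r² = (8.99×10^9)(2.219×10^-6)/(0.0157)² = 8.09×10^7 N/C.

E ≈ 8.09e7 V/m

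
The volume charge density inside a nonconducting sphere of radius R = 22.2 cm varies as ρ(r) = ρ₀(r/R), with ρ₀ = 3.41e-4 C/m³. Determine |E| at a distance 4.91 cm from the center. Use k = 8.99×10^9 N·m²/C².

Symmetry ⇒ E = E(r) r̂. Gaussian sphere of radius r = 4.91 cm (r < R).
Integrate the density: Q_enc = 4π ∫₀^r ρ₀(r'/R)^1 r'² dr' = 4πρ₀ r^4/(4·R) = 2.805×10^-8 C.
Gauss's law: E·4πr² = Q_enc/ε₀.
E = k|Q_enc|/r² = (8.99×10^9)(2.805e-8)/(0.0491)² = 1.05e5 N/C.

E ≈ 1.05×10^5 N/C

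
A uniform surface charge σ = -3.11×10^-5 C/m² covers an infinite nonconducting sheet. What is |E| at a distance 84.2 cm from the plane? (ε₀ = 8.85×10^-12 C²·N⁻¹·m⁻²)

By planar symmetry E is perpendicular to the sheet and uniform; use a Gaussian pillbox with flat faces of area A on each side of the sheet.
Only the two end caps contribute flux: Φ = 2EA. With Q_enc = σA, Gauss's law gives E = |σ|/(2ε₀).
E = |σ|/(2ε₀) = (3.11e-5)/(2·8.85×10^-12) = 1.76×10^6 N/C.

E = 1.76e6 N/C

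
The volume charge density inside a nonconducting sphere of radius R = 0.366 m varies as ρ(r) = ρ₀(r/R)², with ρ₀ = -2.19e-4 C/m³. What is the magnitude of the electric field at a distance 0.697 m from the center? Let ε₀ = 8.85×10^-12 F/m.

E = 4.99×10^5 N/C

Take a concentric spherical Gaussian surface of radius r = 0.697 m (r > R, all charge enclosed).
Q_enc = 4π ∫₀^R ρ₀(r'/R)^2 r'² dr' = 4πρ₀R³/5 = -2.699e-5 C.
Gauss's law: E·4πr² = Q_enc/ε₀.
E = |Q_enc|/(4πε₀r²) = (2.699×10^-5)/(4π·8.85×10^-12·(0.697)²) = 4.99×10^5 N/C.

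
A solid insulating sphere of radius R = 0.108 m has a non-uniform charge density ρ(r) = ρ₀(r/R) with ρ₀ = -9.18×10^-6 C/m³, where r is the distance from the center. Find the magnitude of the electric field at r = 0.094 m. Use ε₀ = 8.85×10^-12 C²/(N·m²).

Symmetry ⇒ E = E(r) r̂. Gaussian sphere of radius r = 0.094 m (r < R).
Integrate the density: Q_enc = 4π ∫₀^r ρ₀(r'/R)^1 r'² dr' = 4πρ₀ r^4/(4·R) = -2.085×10^-8 C.
Applying ∮E·dA = Q_enc/ε₀ with Φ = E(4πr²):
E = |Q_enc|/(4πε₀r²) = (2.085×10^-8)/(4π·8.85×10^-12·(0.094)²) = 2.12×10^4 N/C.

|E| ≈ 2.12e4 N/C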